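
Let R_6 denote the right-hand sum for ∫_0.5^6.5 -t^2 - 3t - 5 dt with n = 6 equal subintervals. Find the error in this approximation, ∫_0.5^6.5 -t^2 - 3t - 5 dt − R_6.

Exact integral: ∫_0.5^6.5 f(t) dt = -184.5.
R_6 = -215.5.
Error = -184.5 − (-215.5) = 31.

31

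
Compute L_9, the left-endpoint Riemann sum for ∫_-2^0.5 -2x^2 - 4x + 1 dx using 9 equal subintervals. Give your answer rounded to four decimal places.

Δx = (0.5 − (-2))/9 = 5/18.
Left endpoints: -2, -31/18, -13/9, -7/6, -8/9, -11/18, -1/3, -1/18, 2/9.
f(-2) = 1, f(-31/18) = 317/162, f(-13/9) = 211/81, f(-7/6) = 53/18, f(-8/9) = 241/81, f(-11/18) = 437/162, f(-1/3) = 19/9, f(-1/18) = 197/162, f(2/9) = 1/81.
Sum = Δx · [f(-2) + f(-31/18) + f(-13/9) + ...].
Sum ≈ 4.8663.

4.8663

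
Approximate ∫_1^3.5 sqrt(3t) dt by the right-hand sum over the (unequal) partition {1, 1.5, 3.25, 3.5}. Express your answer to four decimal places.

Subinterval widths: 0.5, 1.75, 0.25.
Right endpoints: 1.5, 3.25, 3.5.
f(1.5) ≈ 2.1213, f(3.25) ≈ 3.1225, f(3.5) ≈ 3.2404.
Sum = Σ Δt_i · f(t_i).
Sum ≈ 7.3351.

7.3351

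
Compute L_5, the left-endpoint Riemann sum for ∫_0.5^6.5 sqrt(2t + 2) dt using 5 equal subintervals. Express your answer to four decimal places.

16.3105

Δt = (6.5 − 0.5)/5 = 1.2.
Left endpoints: 0.5, 1.7, 2.9, 4.1, 5.3.
f(0.5) ≈ 1.7321, f(1.7) ≈ 2.3238, f(2.9) ≈ 2.7928, f(4.1) ≈ 3.1937, f(5.3) ≈ 3.5496.
Sum = Δt · [f(0.5) + f(1.7) + f(2.9) + f(4.1) + f(5.3)].
Sum ≈ 16.3105.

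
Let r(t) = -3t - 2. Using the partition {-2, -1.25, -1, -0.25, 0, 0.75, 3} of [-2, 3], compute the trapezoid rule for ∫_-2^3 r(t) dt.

Subinterval widths: 0.75, 0.25, 0.75, 0.25, 0.75, 2.25.
r(-2) = 4, r(-1.25) = 1.75, r(-1) = 1, r(-0.25) = -1.25, r(0) = -2, r(0.75) = -4.25, r(3) = -11.
On each subinterval the trapezoid contributes (Δt_i/2)·[r(t_{i-1}) + r(t_i)].
Sum = -17.5.

-17.5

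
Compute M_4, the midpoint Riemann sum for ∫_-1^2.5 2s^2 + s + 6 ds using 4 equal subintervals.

34.26171875

Δs = (2.5 − (-1))/4 = 0.875.
Midpoints: -0.5625, 0.3125, 1.1875, 2.0625.
f(-0.5625) = 6.0703125, f(0.3125) = 6.5078125, f(1.1875) = 10.0078125, f(2.0625) = 16.5703125.
Sum = Δs · [f(-0.5625) + f(0.3125) + f(1.1875) + f(2.0625)].
Sum = 34.26171875.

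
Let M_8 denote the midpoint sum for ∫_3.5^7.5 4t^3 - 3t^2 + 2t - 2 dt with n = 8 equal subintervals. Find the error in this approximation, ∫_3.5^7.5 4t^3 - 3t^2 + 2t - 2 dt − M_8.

Exact integral: ∫_3.5^7.5 f(t) dt = 2671.
M_8 = 2665.75.
Error = 2671 − 2665.75 = 5.25.

5.25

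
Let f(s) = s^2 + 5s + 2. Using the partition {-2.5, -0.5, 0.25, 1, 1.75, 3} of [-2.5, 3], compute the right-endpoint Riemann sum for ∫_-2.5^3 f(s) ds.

Subinterval widths: 2, 0.75, 0.75, 0.75, 1.25.
Right endpoints: -0.5, 0.25, 1, 1.75, 3.
f(-0.5) = -0.25, f(0.25) = 3.3125, f(1) = 8, f(1.75) = 13.8125, f(3) = 26.
Sum = Σ Δs_i · f(s_i).
Sum = 50.84375.

50.84375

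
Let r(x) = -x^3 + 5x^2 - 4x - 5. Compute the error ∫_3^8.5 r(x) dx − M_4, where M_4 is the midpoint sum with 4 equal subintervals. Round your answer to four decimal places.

Exact integral: ∫_3^8.5 r(x) dx ≈ -460.223958.
M_4 ≈ -449.608887.
Error ≈ -460.223958 − (-449.608887) ≈ -10.6151.

-10.6151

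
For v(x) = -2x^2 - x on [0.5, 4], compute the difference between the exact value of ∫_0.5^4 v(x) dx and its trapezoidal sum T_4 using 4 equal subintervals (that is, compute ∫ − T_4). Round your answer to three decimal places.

0.893

Exact integral: ∫_0.5^4 v(x) dx ≈ -50.45833.
T_4 = -51.3515625.
Error ≈ -50.45833 − (-51.3515625) ≈ 0.893.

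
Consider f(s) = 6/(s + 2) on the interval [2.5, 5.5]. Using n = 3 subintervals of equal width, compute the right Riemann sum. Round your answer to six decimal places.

Δs = (5.5 − 2.5)/3 = 1.
Right endpoints: 3.5, 4.5, 5.5.
f(3.5) = 12/11, f(4.5) = 12/13, f(5.5) = 0.8.
Sum = Δs · [f(3.5) + f(4.5) + f(5.5)].
Sum ≈ 2.813986.

2.813986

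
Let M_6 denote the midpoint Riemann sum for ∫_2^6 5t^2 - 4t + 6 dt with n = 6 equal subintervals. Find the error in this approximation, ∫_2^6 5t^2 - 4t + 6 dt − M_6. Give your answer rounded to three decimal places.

0.741

Exact integral: ∫_2^6 f(t) dt ≈ 306.66667.
M_6 ≈ 305.92593.
Error ≈ 306.66667 − 305.92593 ≈ 0.741.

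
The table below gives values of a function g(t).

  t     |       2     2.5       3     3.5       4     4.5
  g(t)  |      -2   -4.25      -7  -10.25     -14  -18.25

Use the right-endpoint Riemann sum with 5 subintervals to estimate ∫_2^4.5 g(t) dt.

-26.875

Δt = 0.5.
Sum = 0.5·[(-4.25) + (-7) + (-10.25) + (-14) + (-18.25)] = -26.875.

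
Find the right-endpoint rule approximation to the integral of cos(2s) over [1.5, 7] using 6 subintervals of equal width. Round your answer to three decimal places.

0.815

Δs = (7 − 1.5)/6 = 11/12.
Right endpoints: 29/12, 10/3, 4.25, 31/6, 73/12, 7.
f(29/12) ≈ 0.121, f(10/3) ≈ 0.927, f(4.25) ≈ -0.602, f(31/6) ≈ -0.615, f(73/12) ≈ 0.921, f(7) ≈ 0.137.
Sum = Δs · [f(29/12) + f(10/3) + f(4.25) + ...].
Sum ≈ 0.815.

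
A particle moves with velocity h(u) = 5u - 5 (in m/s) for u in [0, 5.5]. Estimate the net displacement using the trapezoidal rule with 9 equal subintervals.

48.125

Δu = (5.5 − 0)/9 = 11/18.
h(0) = -5, h(11/18) = -35/18, h(11/9) = 10/9, h(11/6) = 25/6, h(22/9) = 65/9, h(55/18) = 185/18, h(11/3) = 40/3, h(77/18) = 295/18, h(44/9) = 175/9, h(5.5) = 22.5.
T_9 = (Δu/2)·[h(u_0) + 2h(u_1) + ... + 2h(u_{8}) + h(u_9)].
Sum = 48.125.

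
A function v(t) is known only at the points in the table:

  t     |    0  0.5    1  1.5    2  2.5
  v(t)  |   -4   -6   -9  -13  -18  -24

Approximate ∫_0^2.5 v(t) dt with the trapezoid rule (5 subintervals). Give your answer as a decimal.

Δt = 0.5.
T_5 = (0.5/2)·[(-4) + 2·(-6) + 2·(-9) + 2·(-13) + 2·(-18) + (-24)] = -30.

-30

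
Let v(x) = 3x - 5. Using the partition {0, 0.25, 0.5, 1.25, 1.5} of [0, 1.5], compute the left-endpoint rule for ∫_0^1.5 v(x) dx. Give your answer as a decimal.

-5.25

Subinterval widths: 0.25, 0.25, 0.75, 0.25.
Left endpoints: 0, 0.25, 0.5, 1.25.
v(0) = -5, v(0.25) = -4.25, v(0.5) = -3.5, v(1.25) = -1.25.
Sum = Σ Δx_i · v(x_i).
Sum = -5.25.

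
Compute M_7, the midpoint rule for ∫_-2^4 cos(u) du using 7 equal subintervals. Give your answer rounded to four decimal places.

Δu = (4 − (-2))/7 = 6/7.
Midpoints: -11/7, -5/7, 1/7, 1, 13/7, 19/7, 25/7.
f(-11/7) ≈ -0.0006, f(-5/7) ≈ 0.7556, f(1/7) ≈ 0.9898, f(1) ≈ 0.5403, f(13/7) ≈ -0.2824, f(19/7) ≈ -0.9101, f(25/7) ≈ -0.9090.
Sum = Δu · [f(-11/7) + f(-5/7) + f(1/7) + ...].
Sum ≈ 0.1573.

0.1573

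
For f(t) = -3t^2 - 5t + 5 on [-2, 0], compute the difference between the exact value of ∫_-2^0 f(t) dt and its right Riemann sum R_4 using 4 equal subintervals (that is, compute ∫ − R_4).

Exact integral: ∫_-2^0 f(t) dt = 12.
R_4 = 12.25.
Error = 12 − 12.25 = -0.25.

-0.25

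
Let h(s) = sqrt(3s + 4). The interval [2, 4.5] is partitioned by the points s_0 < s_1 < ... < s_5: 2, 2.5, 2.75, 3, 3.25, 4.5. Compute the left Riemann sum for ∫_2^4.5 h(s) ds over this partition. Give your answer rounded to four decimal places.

8.8404

Subinterval widths: 0.5, 0.25, 0.25, 0.25, 1.25.
Left endpoints: 2, 2.5, 2.75, 3, 3.25.
h(2) ≈ 3.1623, h(2.5) ≈ 3.3912, h(2.75) ≈ 3.5000, h(3) ≈ 3.6056, h(3.25) ≈ 3.7081.
Sum = Σ Δs_i · h(s_i).
Sum ≈ 8.8404.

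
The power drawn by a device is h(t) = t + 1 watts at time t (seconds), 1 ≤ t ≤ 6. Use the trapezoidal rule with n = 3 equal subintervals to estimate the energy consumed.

Δt = (6 − 1)/3 = 5/3.
h(1) = 2, h(8/3) = 11/3, h(13/3) = 16/3, h(6) = 7.
T_3 = (Δt/2)·[h(t_0) + 2h(t_1) + 2h(t_2) + h(t_3)].
Sum = 22.5.

22.5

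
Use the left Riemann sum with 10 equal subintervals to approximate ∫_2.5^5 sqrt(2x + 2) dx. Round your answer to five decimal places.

7.58023

Δx = (5 − 2.5)/10 = 0.25.
Left endpoints: 2.5, 2.75, 3, 3.25, 3.5, 3.75, 4, 4.25, 4.5, 4.75.
f(2.5) ≈ 2.64575, f(2.75) ≈ 2.73861, f(3) ≈ 2.82843, f(3.25) ≈ 2.91548, f(3.5) ≈ 3.00000, f(3.75) ≈ 3.08221, f(4) ≈ 3.16228, f(4.25) ≈ 3.24037, f(4.5) ≈ 3.31662, f(4.75) ≈ 3.39116.
Sum = Δx · [f(2.5) + f(2.75) + f(3) + ...].
Sum ≈ 7.58023.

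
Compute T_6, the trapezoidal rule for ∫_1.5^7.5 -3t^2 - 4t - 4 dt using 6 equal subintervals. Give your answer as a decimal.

-553.5

Δt = (7.5 − 1.5)/6 = 1.
f(1.5) = -16.75, f(2.5) = -32.75, f(3.5) = -54.75, f(4.5) = -82.75, f(5.5) = -116.75, f(6.5) = -156.75, f(7.5) = -202.75.
T_6 = (Δt/2)·[f(t_0) + 2f(t_1) + ... + 2f(t_{5}) + f(t_6)].
Sum = -553.5.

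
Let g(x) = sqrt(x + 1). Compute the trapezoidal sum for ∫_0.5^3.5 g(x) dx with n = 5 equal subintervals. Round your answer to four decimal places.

5.1341

Δx = (3.5 − 0.5)/5 = 0.6.
g(0.5) ≈ 1.2247, g(1.1) ≈ 1.4491, g(1.7) ≈ 1.6432, g(2.3) ≈ 1.8166, g(2.9) ≈ 1.9748, g(3.5) ≈ 2.1213.
T_5 = (Δx/2)·[g(x_0) + 2g(x_1) + ... + 2g(x_{4}) + g(x_5)].
Sum ≈ 5.1341.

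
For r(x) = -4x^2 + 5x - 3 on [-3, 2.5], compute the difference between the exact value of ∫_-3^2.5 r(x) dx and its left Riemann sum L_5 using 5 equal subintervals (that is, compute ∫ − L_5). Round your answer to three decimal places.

Exact integral: ∫_-3^2.5 r(x) dx ≈ -80.20833.
L_5 = -105.82.
Error ≈ -80.20833 − (-105.82) ≈ 25.612.

25.612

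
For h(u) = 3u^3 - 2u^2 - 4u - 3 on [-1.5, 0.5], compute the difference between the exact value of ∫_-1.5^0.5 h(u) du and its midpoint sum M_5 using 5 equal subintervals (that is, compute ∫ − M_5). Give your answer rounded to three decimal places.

Exact integral: ∫_-1.5^0.5 h(u) du ≈ -8.08333.
M_5 = -7.91.
Error ≈ -8.08333 − (-7.91) ≈ -0.173.

-0.173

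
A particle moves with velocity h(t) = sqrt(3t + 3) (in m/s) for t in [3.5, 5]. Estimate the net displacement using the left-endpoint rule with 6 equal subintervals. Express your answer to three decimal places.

Δt = (5 − 3.5)/6 = 0.25.
Left endpoints: 3.5, 3.75, 4, 4.25, 4.5, 4.75.
h(3.5) ≈ 3.674, h(3.75) ≈ 3.775, h(4) ≈ 3.873, h(4.25) ≈ 3.969, h(4.5) ≈ 4.062, h(4.75) ≈ 4.153.
Sum = Δt · [h(3.5) + h(3.75) + h(4) + ...].
Sum ≈ 5.877.

5.877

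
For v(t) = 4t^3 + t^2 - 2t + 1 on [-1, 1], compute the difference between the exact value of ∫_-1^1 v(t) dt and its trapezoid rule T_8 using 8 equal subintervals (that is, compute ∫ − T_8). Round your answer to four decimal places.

Exact integral: ∫_-1^1 v(t) dt ≈ 2.666667.
T_8 = 2.6875.
Error ≈ 2.666667 − 2.6875 ≈ -0.0208.

-0.0208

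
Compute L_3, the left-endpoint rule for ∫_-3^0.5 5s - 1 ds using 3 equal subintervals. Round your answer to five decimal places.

-35.58333

Δs = (0.5 − (-3))/3 = 7/6.
Left endpoints: -3, -11/6, -2/3.
f(-3) = -16, f(-11/6) = -61/6, f(-2/3) = -13/3.
Sum = Δs · [f(-3) + f(-11/6) + f(-2/3)].
Sum ≈ -35.58333.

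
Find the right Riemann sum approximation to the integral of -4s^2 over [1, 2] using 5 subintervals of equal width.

-10.56

Δs = (2 − 1)/5 = 0.2.
Right endpoints: 1.2, 1.4, 1.6, 1.8, 2.
f(1.2) = -5.76, f(1.4) = -7.84, f(1.6) = -10.24, f(1.8) = -12.96, f(2) = -16.
Sum = Δs · [f(1.2) + f(1.4) + f(1.6) + f(1.8) + f(2)].
Sum = -10.56.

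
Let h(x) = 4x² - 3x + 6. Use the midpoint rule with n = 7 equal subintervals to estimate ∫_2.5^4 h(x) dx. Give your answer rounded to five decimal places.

58.85204

Δx = (4 − 2.5)/7 = 3/14.
Midpoints: 73/28, 79/28, 85/28, 3.25, 97/28, 103/28, 109/28.
h(73/28) = 1243/49, h(79/28) = 2879/98, h(85/28) = 1654/49, h(3.25) = 38.5, h(97/28) = 2137/49, h(103/28) = 4811/98, h(109/28) = 2692/49.
Sum = Δx · [h(73/28) + h(79/28) + h(85/28) + ...].
Sum ≈ 58.85204.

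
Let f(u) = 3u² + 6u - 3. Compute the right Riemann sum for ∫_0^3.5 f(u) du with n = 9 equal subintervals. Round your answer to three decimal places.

Δu = (3.5 − 0)/9 = 7/18.
Right endpoints: 7/18, 7/9, 7/6, 14/9, 35/18, 7/3, 49/18, 28/9, 3.5.
f(7/18) = -23/108, f(7/9) = 94/27, f(7/6) = 97/12, f(14/9) = 367/27, f(35/18) = 2161/108, f(7/3) = 82/3, f(49/18) = 3841/108, f(28/9) = 1207/27, f(3.5) = 54.75.
Sum = Δu · [f(7/18) + f(7/9) + f(7/6) + ...].
Sum ≈ 80.619.

80.619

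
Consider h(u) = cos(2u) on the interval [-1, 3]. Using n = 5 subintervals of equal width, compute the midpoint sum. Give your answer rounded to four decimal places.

0.3512

Δu = (3 − (-1))/5 = 0.8.
Midpoints: -0.6, 0.2, 1, 1.8, 2.6.
h(-0.6) ≈ 0.3624, h(0.2) ≈ 0.9211, h(1) ≈ -0.4161, h(1.8) ≈ -0.8968, h(2.6) ≈ 0.4685.
Sum = Δu · [h(-0.6) + h(0.2) + h(1) + h(1.8) + h(2.6)].
Sum ≈ 0.3512.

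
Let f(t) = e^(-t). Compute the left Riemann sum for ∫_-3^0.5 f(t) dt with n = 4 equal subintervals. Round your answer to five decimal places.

29.22830

Δt = (0.5 − (-3))/4 = 0.875.
Left endpoints: -3, -2.125, -1.25, -0.375.
f(-3) ≈ 20.08554, f(-2.125) ≈ 8.37290, f(-1.25) ≈ 3.49034, f(-0.375) ≈ 1.45499.
Sum = Δt · [f(-3) + f(-2.125) + f(-1.25) + f(-0.375)].
Sum ≈ 29.22830.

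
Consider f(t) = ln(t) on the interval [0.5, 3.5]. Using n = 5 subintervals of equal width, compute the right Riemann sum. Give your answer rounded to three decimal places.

2.266

Δt = (3.5 − 0.5)/5 = 0.6.
Right endpoints: 1.1, 1.7, 2.3, 2.9, 3.5.
f(1.1) ≈ 0.095, f(1.7) ≈ 0.531, f(2.3) ≈ 0.833, f(2.9) ≈ 1.065, f(3.5) ≈ 1.253.
Sum = Δt · [f(1.1) + f(1.7) + f(2.3) + f(2.9) + f(3.5)].
Sum ≈ 2.266.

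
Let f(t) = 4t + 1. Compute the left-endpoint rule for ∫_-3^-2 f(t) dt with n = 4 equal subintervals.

-9.5

Δt = (-2 − (-3))/4 = 0.25.
Left endpoints: -3, -2.75, -2.5, -2.25.
f(-3) = -11, f(-2.75) = -10, f(-2.5) = -9, f(-2.25) = -8.
Sum = Δt · [f(-3) + f(-2.75) + f(-2.5) + f(-2.25)].
Sum = -9.5.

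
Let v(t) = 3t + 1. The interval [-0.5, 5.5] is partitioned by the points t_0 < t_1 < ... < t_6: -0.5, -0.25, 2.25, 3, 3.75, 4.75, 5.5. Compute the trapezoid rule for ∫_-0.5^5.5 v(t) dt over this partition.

Subinterval widths: 0.25, 2.5, 0.75, 0.75, 1, 0.75.
v(-0.5) = -0.5, v(-0.25) = 0.25, v(2.25) = 7.75, v(3) = 10, v(3.75) = 12.25, v(4.75) = 15.25, v(5.5) = 17.5.
On each subinterval the trapezoid contributes (Δt_i/2)·[v(t_{i-1}) + v(t_i)].
Sum = 51.

51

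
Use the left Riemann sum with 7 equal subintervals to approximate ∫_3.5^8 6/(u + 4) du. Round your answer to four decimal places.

Δu = (8 − 3.5)/7 = 9/14.
Left endpoints: 3.5, 29/7, 67/14, 38/7, 85/14, 47/7, 103/14.
f(3.5) = 0.8, f(29/7) = 14/19, f(67/14) = 28/41, f(38/7) = 7/11, f(85/14) = 28/47, f(47/7) = 0.56, f(103/14) = 28/53.
Sum = Δu · [f(3.5) + f(29/7) + f(67/14) + ...].
Sum ≈ 2.9187.

2.9187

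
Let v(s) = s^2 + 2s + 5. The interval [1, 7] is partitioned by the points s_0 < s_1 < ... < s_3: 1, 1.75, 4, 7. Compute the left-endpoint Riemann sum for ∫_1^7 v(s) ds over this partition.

119.015625

Subinterval widths: 0.75, 2.25, 3.
Left endpoints: 1, 1.75, 4.
v(1) = 8, v(1.75) = 11.5625, v(4) = 29.
Sum = Σ Δs_i · v(s_i).
Sum = 119.015625.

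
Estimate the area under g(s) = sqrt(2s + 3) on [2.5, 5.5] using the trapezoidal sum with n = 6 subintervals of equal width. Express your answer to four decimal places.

Δs = (5.5 − 2.5)/6 = 0.5.
g(2.5) ≈ 2.8284, g(3) ≈ 3.0000, g(3.5) ≈ 3.1623, g(4) ≈ 3.3166, g(4.5) ≈ 3.4641, g(5) ≈ 3.6056, g(5.5) ≈ 3.7417.
T_6 = (Δs/2)·[g(s_0) + 2g(s_1) + ... + 2g(s_{5}) + g(s_6)].
Sum ≈ 9.9168.

9.9168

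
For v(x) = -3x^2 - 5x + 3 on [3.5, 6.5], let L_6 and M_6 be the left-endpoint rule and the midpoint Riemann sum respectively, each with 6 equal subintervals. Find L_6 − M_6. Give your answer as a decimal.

25.6875

L_6 = -271.875.
M_6 = -297.5625.
L_6 − M_6 = 25.6875.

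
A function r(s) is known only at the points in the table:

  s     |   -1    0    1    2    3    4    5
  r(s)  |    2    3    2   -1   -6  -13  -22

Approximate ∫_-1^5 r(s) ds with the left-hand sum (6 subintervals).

-13

Δs = 1.
Sum = 1·[2 + 3 + 2 + (-1) + (-6) + (-13)] = -13.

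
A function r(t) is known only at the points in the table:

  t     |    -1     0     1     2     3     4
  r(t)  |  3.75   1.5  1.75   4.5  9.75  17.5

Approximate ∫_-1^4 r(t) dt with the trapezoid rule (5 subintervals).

28.125

Δt = 1.
T_5 = (1/2)·[3.75 + 2·1.5 + 2·1.75 + 2·4.5 + 2·9.75 + 17.5] = 28.125.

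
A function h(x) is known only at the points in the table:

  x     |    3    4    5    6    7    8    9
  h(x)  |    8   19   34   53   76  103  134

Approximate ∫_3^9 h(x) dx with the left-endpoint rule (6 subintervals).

293

Δx = 1.
Sum = 1·[8 + 19 + 34 + 53 + 76 + 103] = 293.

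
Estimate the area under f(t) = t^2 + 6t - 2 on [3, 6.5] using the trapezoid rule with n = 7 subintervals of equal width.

Δt = (6.5 − 3)/7 = 0.5.
f(3) = 25, f(3.5) = 31.25, f(4) = 38, f(4.5) = 45.25, f(5) = 53, f(5.5) = 61.25, f(6) = 70, f(6.5) = 79.25.
T_7 = (Δt/2)·[f(t_0) + 2f(t_1) + ... + 2f(t_{6}) + f(t_7)].
Sum = 175.4375.

175.4375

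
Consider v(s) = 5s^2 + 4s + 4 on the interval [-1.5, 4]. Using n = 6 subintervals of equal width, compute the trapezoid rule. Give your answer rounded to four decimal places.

165.6429

Δs = (4 − (-1.5))/6 = 11/12.
v(-1.5) = 9.25, v(-7/12) = 485/144, v(1/3) = 53/9, v(1.25) = 16.8125, v(13/6) = 1301/36, v(37/12) = 9197/144, v(4) = 100.
T_6 = (Δs/2)·[v(s_0) + 2v(s_1) + ... + 2v(s_{5}) + v(s_6)].
Sum ≈ 165.6429.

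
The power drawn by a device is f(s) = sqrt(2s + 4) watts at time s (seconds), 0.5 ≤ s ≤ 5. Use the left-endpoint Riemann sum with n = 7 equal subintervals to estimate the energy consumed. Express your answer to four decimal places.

13.2442

Δs = (5 − 0.5)/7 = 9/14.
Left endpoints: 0.5, 8/7, 25/14, 17/7, 43/14, 26/7, 61/14.
f(0.5) ≈ 2.2361, f(8/7) ≈ 2.5071, f(25/14) ≈ 2.7516, f(17/7) ≈ 2.9761, f(43/14) ≈ 3.1848, f(26/7) ≈ 3.3806, f(61/14) ≈ 3.5657.
Sum = Δs · [f(0.5) + f(8/7) + f(25/14) + ...].
Sum ≈ 13.2442.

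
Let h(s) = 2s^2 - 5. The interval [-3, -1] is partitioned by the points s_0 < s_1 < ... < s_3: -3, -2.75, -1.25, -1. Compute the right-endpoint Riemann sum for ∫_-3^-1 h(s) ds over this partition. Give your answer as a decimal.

-1.03125

Subinterval widths: 0.25, 1.5, 0.25.
Right endpoints: -2.75, -1.25, -1.
h(-2.75) = 10.125, h(-1.25) = -1.875, h(-1) = -3.
Sum = Σ Δs_i · h(s_i).
Sum = -1.03125.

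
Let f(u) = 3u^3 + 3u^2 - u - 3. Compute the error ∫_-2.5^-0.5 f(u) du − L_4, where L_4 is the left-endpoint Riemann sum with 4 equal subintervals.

Exact integral: ∫_-2.5^-0.5 f(u) du = -16.75.
L_4 = -24.25.
Error = -16.75 − (-24.25) = 7.5.

7.5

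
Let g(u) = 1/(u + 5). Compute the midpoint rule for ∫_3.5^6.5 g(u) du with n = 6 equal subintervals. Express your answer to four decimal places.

Δu = (6.5 − 3.5)/6 = 0.5.
Midpoints: 3.75, 4.25, 4.75, 5.25, 5.75, 6.25.
g(3.75) = 4/35, g(4.25) = 4/37, g(4.75) = 4/39, g(5.25) = 4/41, g(5.75) = 4/43, g(6.25) = 4/45.
Sum = Δu · [g(3.75) + g(4.25) + g(4.75) + ...].
Sum ≈ 0.3022.

0.3022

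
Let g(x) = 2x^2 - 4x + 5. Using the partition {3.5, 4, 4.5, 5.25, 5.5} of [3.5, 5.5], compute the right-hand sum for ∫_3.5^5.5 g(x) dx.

64.46875

Subinterval widths: 0.5, 0.5, 0.75, 0.25.
Right endpoints: 4, 4.5, 5.25, 5.5.
g(4) = 21, g(4.5) = 27.5, g(5.25) = 39.125, g(5.5) = 43.5.
Sum = Σ Δx_i · g(x_i).
Sum = 64.46875.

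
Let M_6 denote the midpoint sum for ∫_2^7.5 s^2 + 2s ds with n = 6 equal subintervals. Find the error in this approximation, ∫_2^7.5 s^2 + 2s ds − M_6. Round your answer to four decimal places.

0.3851

Exact integral: ∫_2^7.5 f(s) ds ≈ 190.208333.
M_6 ≈ 189.823206.
Error ≈ 190.208333 − 189.823206 ≈ 0.3851.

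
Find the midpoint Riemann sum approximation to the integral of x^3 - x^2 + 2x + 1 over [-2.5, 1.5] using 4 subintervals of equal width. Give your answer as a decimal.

Δx = (1.5 − (-2.5))/4 = 1.
Midpoints: -2, -1, 0, 1.
f(-2) = -15, f(-1) = -3, f(0) = 1, f(1) = 3.
Sum = Δx · [f(-2) + f(-1) + f(0) + f(1)].
Sum = -14.

-14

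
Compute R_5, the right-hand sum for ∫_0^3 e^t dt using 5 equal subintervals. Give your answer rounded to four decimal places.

25.3804

Δt = (3 − 0)/5 = 0.6.
Right endpoints: 0.6, 1.2, 1.8, 2.4, 3.
f(0.6) ≈ 1.8221, f(1.2) ≈ 3.3201, f(1.8) ≈ 6.0496, f(2.4) ≈ 11.0232, f(3) ≈ 20.0855.
Sum = Δt · [f(0.6) + f(1.2) + f(1.8) + f(2.4) + f(3)].
Sum ≈ 25.3804.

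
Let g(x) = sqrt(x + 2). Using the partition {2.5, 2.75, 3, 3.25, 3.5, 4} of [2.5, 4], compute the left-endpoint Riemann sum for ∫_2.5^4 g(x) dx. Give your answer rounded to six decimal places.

3.379635

Subinterval widths: 0.25, 0.25, 0.25, 0.25, 0.5.
Left endpoints: 2.5, 2.75, 3, 3.25, 3.5.
g(2.5) ≈ 2.121320, g(2.75) ≈ 2.179449, g(3) ≈ 2.236068, g(3.25) ≈ 2.291288, g(3.5) ≈ 2.345208.
Sum = Σ Δx_i · g(x_i).
Sum ≈ 3.379635.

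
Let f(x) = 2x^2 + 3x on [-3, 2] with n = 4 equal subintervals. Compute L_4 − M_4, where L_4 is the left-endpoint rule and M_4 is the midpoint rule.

0.78125

L_4 = 15.3125.
M_4 = 14.53125.
L_4 − M_4 = 0.78125.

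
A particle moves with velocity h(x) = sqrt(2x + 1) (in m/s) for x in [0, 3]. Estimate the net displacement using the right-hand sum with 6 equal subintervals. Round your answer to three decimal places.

Δx = (3 − 0)/6 = 0.5.
Right endpoints: 0.5, 1, 1.5, 2, 2.5, 3.
h(0.5) ≈ 1.414, h(1) ≈ 1.732, h(1.5) ≈ 2.000, h(2) ≈ 2.236, h(2.5) ≈ 2.449, h(3) ≈ 2.646.
Sum = Δx · [h(0.5) + h(1) + h(1.5) + ...].
Sum ≈ 6.239.

6.239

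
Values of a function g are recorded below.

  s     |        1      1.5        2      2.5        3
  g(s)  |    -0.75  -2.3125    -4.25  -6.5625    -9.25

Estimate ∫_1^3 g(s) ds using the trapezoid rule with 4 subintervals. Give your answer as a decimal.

-9.0625

Δs = 0.5.
T_4 = (0.5/2)·[(-0.75) + 2·(-2.3125) + 2·(-4.25) + 2·(-6.5625) + (-9.25)] = -9.0625.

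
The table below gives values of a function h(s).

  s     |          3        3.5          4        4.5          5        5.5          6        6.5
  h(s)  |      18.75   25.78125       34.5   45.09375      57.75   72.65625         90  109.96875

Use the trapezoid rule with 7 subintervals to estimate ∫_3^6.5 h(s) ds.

Δs = 0.5.
T_7 = (0.5/2)·[18.75 + 2·25.78125 + 2·34.5 + 2·45.09375 + 2·57.75 + 2·72.65625 + 2·90 + 109.96875] = 195.0703125.

195.0703125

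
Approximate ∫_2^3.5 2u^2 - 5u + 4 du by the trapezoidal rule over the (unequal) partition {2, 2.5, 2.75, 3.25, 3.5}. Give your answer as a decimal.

Subinterval widths: 0.5, 0.25, 0.5, 0.25.
f(2) = 2, f(2.5) = 4, f(2.75) = 5.375, f(3.25) = 8.875, f(3.5) = 11.
On each subinterval the trapezoid contributes (Δu_i/2)·[f(u_{i-1}) + f(u_i)].
Sum = 8.71875.

8.71875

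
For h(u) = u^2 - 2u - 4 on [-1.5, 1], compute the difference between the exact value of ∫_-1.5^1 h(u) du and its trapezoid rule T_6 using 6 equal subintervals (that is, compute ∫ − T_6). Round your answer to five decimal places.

-0.07234

Exact integral: ∫_-1.5^1 h(u) du ≈ -7.2916667.
T_6 ≈ -7.2193287.
Error ≈ -7.2916667 − (-7.2193287) ≈ -0.07234.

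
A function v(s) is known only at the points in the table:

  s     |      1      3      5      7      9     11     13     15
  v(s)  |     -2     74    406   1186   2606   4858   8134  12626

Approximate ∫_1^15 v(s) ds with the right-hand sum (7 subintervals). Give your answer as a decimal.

Δs = 2.
Sum = 2·[74 + 406 + 1186 + 2606 + 4858 + 8134 + 12626] = 59780.

59780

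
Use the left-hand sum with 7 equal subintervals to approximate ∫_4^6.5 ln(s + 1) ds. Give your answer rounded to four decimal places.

Δs = (6.5 − 4)/7 = 5/14.
Left endpoints: 4, 61/14, 33/7, 71/14, 38/7, 81/14, 43/7.
f(4) ≈ 1.6094, f(61/14) ≈ 1.6784, f(33/7) ≈ 1.7430, f(71/14) ≈ 1.8036, f(38/7) ≈ 1.8608, f(81/14) ≈ 1.9148, f(43/7) ≈ 1.9661.
Sum = Δs · [f(4) + f(61/14) + f(33/7) + ...].
Sum ≈ 4.4915.

4.4915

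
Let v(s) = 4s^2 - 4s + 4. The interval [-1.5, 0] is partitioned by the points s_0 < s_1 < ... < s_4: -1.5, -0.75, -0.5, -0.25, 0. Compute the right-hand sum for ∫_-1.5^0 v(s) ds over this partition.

Subinterval widths: 0.75, 0.25, 0.25, 0.25.
Right endpoints: -0.75, -0.5, -0.25, 0.
v(-0.75) = 9.25, v(-0.5) = 7, v(-0.25) = 5.25, v(0) = 4.
Sum = Σ Δs_i · v(s_i).
Sum = 11.

11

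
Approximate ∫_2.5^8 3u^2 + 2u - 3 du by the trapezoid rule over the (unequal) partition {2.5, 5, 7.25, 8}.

551.34375

Subinterval widths: 2.5, 2.25, 0.75.
f(2.5) = 20.75, f(5) = 82, f(7.25) = 169.1875, f(8) = 205.
On each subinterval the trapezoid contributes (Δu_i/2)·[f(u_{i-1}) + f(u_i)].
Sum = 551.34375.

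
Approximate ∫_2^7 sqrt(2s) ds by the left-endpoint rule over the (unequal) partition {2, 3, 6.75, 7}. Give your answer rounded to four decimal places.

Subinterval widths: 1, 3.75, 0.25.
Left endpoints: 2, 3, 6.75.
f(2) ≈ 2.0000, f(3) ≈ 2.4495, f(6.75) ≈ 3.6742.
Sum = Σ Δs_i · f(s_i).
Sum ≈ 12.1041.

12.1041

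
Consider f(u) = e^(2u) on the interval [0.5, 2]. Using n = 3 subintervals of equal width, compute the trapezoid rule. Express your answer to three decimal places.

Δu = (2 − 0.5)/3 = 0.5.
f(0.5) ≈ 2.718, f(1) ≈ 7.389, f(1.5) ≈ 20.086, f(2) ≈ 54.598.
T_3 = (Δu/2)·[f(u_0) + 2f(u_1) + 2f(u_2) + f(u_3)].
Sum ≈ 28.066.

28.066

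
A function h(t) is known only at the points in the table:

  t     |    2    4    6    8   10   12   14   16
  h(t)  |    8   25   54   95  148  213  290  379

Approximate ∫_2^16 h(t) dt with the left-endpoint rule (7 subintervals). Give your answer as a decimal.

1666

Δt = 2.
Sum = 2·[8 + 25 + 54 + 95 + 148 + 213 + 290] = 1666.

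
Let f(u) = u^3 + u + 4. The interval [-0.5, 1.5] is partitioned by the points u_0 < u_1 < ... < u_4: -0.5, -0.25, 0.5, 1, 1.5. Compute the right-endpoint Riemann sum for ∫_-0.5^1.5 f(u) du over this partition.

Subinterval widths: 0.25, 0.75, 0.5, 0.5.
Right endpoints: -0.25, 0.5, 1, 1.5.
f(-0.25) = 3.734375, f(0.5) = 4.625, f(1) = 6, f(1.5) = 8.875.
Sum = Σ Δu_i · f(u_i).
Sum = 11.83984375.

11.83984375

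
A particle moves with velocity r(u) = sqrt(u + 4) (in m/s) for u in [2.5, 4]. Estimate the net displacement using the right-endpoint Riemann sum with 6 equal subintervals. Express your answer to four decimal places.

Δu = (4 − 2.5)/6 = 0.25.
Right endpoints: 2.75, 3, 3.25, 3.5, 3.75, 4.
r(2.75) ≈ 2.5981, r(3) ≈ 2.6458, r(3.25) ≈ 2.6926, r(3.5) ≈ 2.7386, r(3.75) ≈ 2.7839, r(4) ≈ 2.8284.
Sum = Δu · [r(2.75) + r(3) + r(3.25) + ...].
Sum ≈ 4.0718.

4.0718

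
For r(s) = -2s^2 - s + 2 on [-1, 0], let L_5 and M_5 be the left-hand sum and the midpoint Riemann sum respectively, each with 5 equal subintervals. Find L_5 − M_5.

L_5 = 1.72.
M_5 = 1.84.
L_5 − M_5 = -0.12.

-0.12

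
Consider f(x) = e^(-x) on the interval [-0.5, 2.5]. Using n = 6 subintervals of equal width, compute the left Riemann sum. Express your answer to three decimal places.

1.991

Δx = (2.5 − (-0.5))/6 = 0.5.
Left endpoints: -0.5, 0, 0.5, 1, 1.5, 2.
f(-0.5) ≈ 1.649, f(0) ≈ 1.000, f(0.5) ≈ 0.607, f(1) ≈ 0.368, f(1.5) ≈ 0.223, f(2) ≈ 0.135.
Sum = Δx · [f(-0.5) + f(0) + f(0.5) + ...].
Sum ≈ 1.991.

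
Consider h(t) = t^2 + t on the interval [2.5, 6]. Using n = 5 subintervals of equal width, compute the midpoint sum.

Δt = (6 − 2.5)/5 = 0.7.
Midpoints: 2.85, 3.55, 4.25, 4.95, 5.65.
h(2.85) = 10.9725, h(3.55) = 16.1525, h(4.25) = 22.3125, h(4.95) = 29.4525, h(5.65) = 37.5725.
Sum = Δt · [h(2.85) + h(3.55) + h(4.25) + h(4.95) + h(5.65)].
Sum = 81.52375.

81.52375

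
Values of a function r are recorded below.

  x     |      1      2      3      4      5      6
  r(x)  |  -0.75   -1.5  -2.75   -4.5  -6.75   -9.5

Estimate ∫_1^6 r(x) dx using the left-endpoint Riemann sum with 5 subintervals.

Δx = 1.
Sum = 1·[(-0.75) + (-1.5) + (-2.75) + (-4.5) + (-6.75)] = -16.25.

-16.25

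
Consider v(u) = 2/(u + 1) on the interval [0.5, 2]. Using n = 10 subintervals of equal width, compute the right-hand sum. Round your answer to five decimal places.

1.33754

Δu = (2 − 0.5)/10 = 0.15.
Right endpoints: 0.65, 0.8, 0.95, 1.1, 1.25, 1.4, 1.55, 1.7, 1.85, 2.
v(0.65) = 40/33, v(0.8) = 10/9, v(0.95) = 40/39, v(1.1) = 20/21, v(1.25) = 8/9, v(1.4) = 5/6, v(1.55) = 40/51, v(1.7) = 20/27, v(1.85) = 40/57, v(2) = 2/3.
Sum = Δu · [v(0.65) + v(0.8) + v(0.95) + ...].
Sum ≈ 1.33754.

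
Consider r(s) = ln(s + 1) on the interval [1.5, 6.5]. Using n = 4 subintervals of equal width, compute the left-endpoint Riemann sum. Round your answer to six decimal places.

Δs = (6.5 − 1.5)/4 = 1.25.
Left endpoints: 1.5, 2.75, 4, 5.25.
r(1.5) ≈ 0.916291, r(2.75) ≈ 1.321756, r(4) ≈ 1.609438, r(5.25) ≈ 1.832581.
Sum = Δs · [r(1.5) + r(2.75) + r(4) + r(5.25)].
Sum ≈ 7.100082.

7.100082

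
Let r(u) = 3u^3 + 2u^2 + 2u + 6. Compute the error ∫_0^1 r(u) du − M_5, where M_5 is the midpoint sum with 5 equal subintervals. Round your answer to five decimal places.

0.02167

Exact integral: ∫_0^1 r(u) du ≈ 8.4166667.
M_5 = 8.395.
Error ≈ 8.4166667 − 8.395 ≈ 0.02167.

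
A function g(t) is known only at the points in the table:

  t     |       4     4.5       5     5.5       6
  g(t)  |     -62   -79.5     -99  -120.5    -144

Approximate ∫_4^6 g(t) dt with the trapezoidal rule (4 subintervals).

Δt = 0.5.
T_4 = (0.5/2)·[(-62) + 2·(-79.5) + 2·(-99) + 2·(-120.5) + (-144)] = -201.

-201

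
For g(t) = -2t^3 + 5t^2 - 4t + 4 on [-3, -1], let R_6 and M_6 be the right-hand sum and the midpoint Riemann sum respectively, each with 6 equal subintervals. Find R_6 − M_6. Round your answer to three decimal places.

R_6 ≈ 91.29630.
M_6 ≈ 107.01852.
R_6 − M_6 ≈ -15.722.

-15.722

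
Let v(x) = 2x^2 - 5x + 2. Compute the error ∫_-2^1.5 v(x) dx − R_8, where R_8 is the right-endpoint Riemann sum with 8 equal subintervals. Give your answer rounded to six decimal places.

Exact integral: ∫_-2^1.5 v(x) dx ≈ 18.95833333.
R_8 ≈ 14.58789062.
Error ≈ 18.95833333 − 14.58789062 ≈ 4.370443.

4.370443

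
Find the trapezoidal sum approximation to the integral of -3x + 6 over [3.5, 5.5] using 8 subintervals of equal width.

Δx = (5.5 − 3.5)/8 = 0.25.
f(3.5) = -4.5, f(3.75) = -5.25, f(4) = -6, f(4.25) = -6.75, f(4.5) = -7.5, f(4.75) = -8.25, f(5) = -9, f(5.25) = -9.75, f(5.5) = -10.5.
T_8 = (Δx/2)·[f(x_0) + 2f(x_1) + ... + 2f(x_{7}) + f(x_8)].
Sum = -15.

-15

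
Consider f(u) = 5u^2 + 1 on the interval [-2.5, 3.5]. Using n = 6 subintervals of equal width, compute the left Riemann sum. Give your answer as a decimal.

Δu = (3.5 − (-2.5))/6 = 1.
Left endpoints: -2.5, -1.5, -0.5, 0.5, 1.5, 2.5.
f(-2.5) = 32.25, f(-1.5) = 12.25, f(-0.5) = 2.25, f(0.5) = 2.25, f(1.5) = 12.25, f(2.5) = 32.25.
Sum = Δu · [f(-2.5) + f(-1.5) + f(-0.5) + ...].
Sum = 93.5.

93.5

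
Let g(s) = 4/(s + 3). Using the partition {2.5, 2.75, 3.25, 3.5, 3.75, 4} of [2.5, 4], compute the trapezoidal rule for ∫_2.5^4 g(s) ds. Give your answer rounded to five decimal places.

0.96520

Subinterval widths: 0.25, 0.5, 0.25, 0.25, 0.25.
g(2.5) = 8/11, g(2.75) = 16/23, g(3.25) = 0.64, g(3.5) = 8/13, g(3.75) = 16/27, g(4) = 4/7.
On each subinterval the trapezoid contributes (Δs_i/2)·[g(s_{i-1}) + g(s_i)].
Sum ≈ 0.96520.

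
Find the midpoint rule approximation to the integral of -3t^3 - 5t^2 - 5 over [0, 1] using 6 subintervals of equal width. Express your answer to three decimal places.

Δt = (1 − 0)/6 = 1/6.
Midpoints: 1/12, 0.25, 5/12, 7/12, 0.75, 11/12.
f(1/12) = -967/192, f(0.25) = -5.359375, f(5/12) = -3505/576, f(7/12) = -7.296875, f(0.75) = -9.078125, f(11/12) = -6631/576.
Sum = Δt · [f(1/12) + f(0.25) + f(5/12) + ...].
Sum ≈ -7.395.

-7.395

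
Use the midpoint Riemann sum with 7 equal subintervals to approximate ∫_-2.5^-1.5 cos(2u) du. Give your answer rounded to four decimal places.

-0.5519

Δu = (-1.5 − (-2.5))/7 = 1/7.
Midpoints: -17/7, -16/7, -15/7, -2, -13/7, -12/7, -11/7.
f(-17/7) ≈ 0.1442, f(-16/7) ≈ -0.1405, f(-15/7) ≈ -0.4138, f(-2) ≈ -0.6536, f(-13/7) ≈ -0.8404, f(-12/7) ≈ -0.9591, f(-11/7) ≈ -1.0000.
Sum = Δu · [f(-17/7) + f(-16/7) + f(-15/7) + ...].
Sum ≈ -0.5519.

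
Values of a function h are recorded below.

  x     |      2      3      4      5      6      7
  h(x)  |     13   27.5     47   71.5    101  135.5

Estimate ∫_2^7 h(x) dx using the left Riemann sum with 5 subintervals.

260

Δx = 1.
Sum = 1·[13 + 27.5 + 47 + 71.5 + 101] = 260.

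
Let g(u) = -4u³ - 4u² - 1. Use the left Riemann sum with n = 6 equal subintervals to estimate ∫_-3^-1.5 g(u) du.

51.734375

Δu = (-1.5 − (-3))/6 = 0.25.
Left endpoints: -3, -2.75, -2.5, -2.25, -2, -1.75.
g(-3) = 71, g(-2.75) = 51.9375, g(-2.5) = 36.5, g(-2.25) = 24.3125, g(-2) = 15, g(-1.75) = 8.1875.
Sum = Δu · [g(-3) + g(-2.75) + g(-2.5) + ...].
Sum = 51.734375.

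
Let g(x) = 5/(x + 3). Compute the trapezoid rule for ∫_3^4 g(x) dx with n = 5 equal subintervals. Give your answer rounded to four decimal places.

Δx = (4 − 3)/5 = 0.2.
g(3) = 5/6, g(3.2) = 25/31, g(3.4) = 0.78125, g(3.6) = 25/33, g(3.8) = 25/34, g(4) = 5/7.
T_5 = (Δx/2)·[g(x_0) + 2g(x_1) + ... + 2g(x_{4}) + g(x_5)].
Sum ≈ 0.7709.

0.7709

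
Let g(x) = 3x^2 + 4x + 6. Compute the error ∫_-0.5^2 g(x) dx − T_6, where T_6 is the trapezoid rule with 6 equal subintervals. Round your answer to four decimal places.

Exact integral: ∫_-0.5^2 g(x) dx = 30.625.
T_6 ≈ 30.842014.
Error ≈ 30.625 − 30.842014 ≈ -0.2170.

-0.2170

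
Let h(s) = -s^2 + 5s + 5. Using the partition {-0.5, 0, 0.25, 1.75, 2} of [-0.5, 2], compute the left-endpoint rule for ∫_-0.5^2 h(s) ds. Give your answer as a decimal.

14.328125

Subinterval widths: 0.5, 0.25, 1.5, 0.25.
Left endpoints: -0.5, 0, 0.25, 1.75.
h(-0.5) = 2.25, h(0) = 5, h(0.25) = 6.1875, h(1.75) = 10.6875.
Sum = Σ Δs_i · h(s_i).
Sum = 14.328125.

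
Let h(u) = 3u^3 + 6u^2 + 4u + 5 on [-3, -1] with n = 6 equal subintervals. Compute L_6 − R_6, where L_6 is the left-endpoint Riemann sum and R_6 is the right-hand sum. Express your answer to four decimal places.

L_6 ≈ -20.777778.
R_6 ≈ -8.111111.
L_6 − R_6 ≈ -12.6667.

-12.6667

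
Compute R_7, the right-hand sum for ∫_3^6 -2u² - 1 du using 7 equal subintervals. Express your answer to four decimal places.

Δu = (6 − 3)/7 = 3/7.
Right endpoints: 24/7, 27/7, 30/7, 33/7, 36/7, 39/7, 6.
f(24/7) = -1201/49, f(27/7) = -1507/49, f(30/7) = -1849/49, f(33/7) = -2227/49, f(36/7) = -2641/49, f(39/7) = -3091/49, f(6) = -73.
Sum = Δu · [f(24/7) + f(27/7) + f(30/7) + ...].
Sum ≈ -140.7551.

-140.7551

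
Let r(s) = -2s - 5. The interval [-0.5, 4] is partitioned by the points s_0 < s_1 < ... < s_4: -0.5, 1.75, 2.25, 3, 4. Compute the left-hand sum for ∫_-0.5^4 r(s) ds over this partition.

-31.375

Subinterval widths: 2.25, 0.5, 0.75, 1.
Left endpoints: -0.5, 1.75, 2.25, 3.
r(-0.5) = -4, r(1.75) = -8.5, r(2.25) = -9.5, r(3) = -11.
Sum = Σ Δs_i · r(s_i).
Sum = -31.375.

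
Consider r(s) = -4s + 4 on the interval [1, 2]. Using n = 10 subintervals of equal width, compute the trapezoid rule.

Δs = (2 − 1)/10 = 0.1.
r(1) = 0, r(1.1) = -0.4, r(1.2) = -0.8, r(1.3) = -1.2, r(1.4) = -1.6, r(1.5) = -2, r(1.6) = -2.4, r(1.7) = -2.8, r(1.8) = -3.2, r(1.9) = -3.6, r(2) = -4.
T_10 = (Δs/2)·[r(s_0) + 2r(s_1) + ... + 2r(s_{9}) + r(s_10)].
Sum = -2.

-2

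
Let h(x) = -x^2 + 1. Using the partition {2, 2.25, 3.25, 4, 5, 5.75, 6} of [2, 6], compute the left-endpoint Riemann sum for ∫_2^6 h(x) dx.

-53

Subinterval widths: 0.25, 1, 0.75, 1, 0.75, 0.25.
Left endpoints: 2, 2.25, 3.25, 4, 5, 5.75.
h(2) = -3, h(2.25) = -4.0625, h(3.25) = -9.5625, h(4) = -15, h(5) = -24, h(5.75) = -32.0625.
Sum = Σ Δx_i · h(x_i).
Sum = -53.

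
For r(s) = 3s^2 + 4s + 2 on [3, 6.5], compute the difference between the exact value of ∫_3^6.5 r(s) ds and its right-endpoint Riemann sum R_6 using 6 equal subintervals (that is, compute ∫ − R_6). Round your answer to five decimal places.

-33.77257

Exact integral: ∫_3^6.5 r(s) ds = 321.125.
R_6 ≈ 354.8975694.
Error ≈ 321.125 − 354.8975694 ≈ -33.77257.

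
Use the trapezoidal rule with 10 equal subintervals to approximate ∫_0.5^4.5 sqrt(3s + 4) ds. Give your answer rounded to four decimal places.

13.3983

Δs = (4.5 − 0.5)/10 = 0.4.
f(0.5) ≈ 2.3452, f(0.9) ≈ 2.5884, f(1.3) ≈ 2.8107, f(1.7) ≈ 3.0166, f(2.1) ≈ 3.2094, f(2.5) ≈ 3.3912, f(2.9) ≈ 3.5637, f(3.3) ≈ 3.7283, f(3.7) ≈ 3.8859, f(4.1) ≈ 4.0373, f(4.5) ≈ 4.1833.
T_10 = (Δs/2)·[f(s_0) + 2f(s_1) + ... + 2f(s_{9}) + f(s_10)].
Sum ≈ 13.3983.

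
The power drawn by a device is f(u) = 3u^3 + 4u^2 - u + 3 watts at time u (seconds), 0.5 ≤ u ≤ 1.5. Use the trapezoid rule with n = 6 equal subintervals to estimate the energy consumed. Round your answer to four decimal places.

Δu = (1.5 − 0.5)/6 = 1/6.
f(0.5) = 3.875, f(2/3) = 5, f(5/6) = 481/72, f(1) = 9, f(7/6) = 289/24, f(4/3) = 143/9, f(1.5) = 20.625.
T_6 = (Δu/2)·[f(u_0) + 2f(u_1) + ... + 2f(u_{5}) + f(u_6)].
Sum ≈ 10.1435.

10.1435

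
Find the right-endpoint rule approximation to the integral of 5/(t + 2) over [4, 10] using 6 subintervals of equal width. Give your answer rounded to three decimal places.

Δt = (10 − 4)/6 = 1.
Right endpoints: 5, 6, 7, 8, 9, 10.
f(5) = 5/7, f(6) = 0.625, f(7) = 5/9, f(8) = 0.5, f(9) = 5/11, f(10) = 5/12.
Sum = Δt · [f(5) + f(6) + f(7) + ...].
Sum ≈ 3.266.

3.266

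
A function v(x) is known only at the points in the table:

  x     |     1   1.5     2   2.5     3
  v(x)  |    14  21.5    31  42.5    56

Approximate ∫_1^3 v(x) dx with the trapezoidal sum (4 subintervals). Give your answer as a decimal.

Δx = 0.5.
T_4 = (0.5/2)·[14 + 2·21.5 + 2·31 + 2·42.5 + 56] = 65.

65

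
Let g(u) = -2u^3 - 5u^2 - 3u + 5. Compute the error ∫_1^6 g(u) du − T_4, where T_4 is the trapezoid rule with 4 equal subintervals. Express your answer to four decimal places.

33.8542

Exact integral: ∫_1^6 g(u) du ≈ -1033.333333.
T_4 = -1067.1875.
Error ≈ -1033.333333 − (-1067.1875) ≈ 33.8542.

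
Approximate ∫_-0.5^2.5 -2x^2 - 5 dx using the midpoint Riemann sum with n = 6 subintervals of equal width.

-25.375

Δx = (2.5 − (-0.5))/6 = 0.5.
Midpoints: -0.25, 0.25, 0.75, 1.25, 1.75, 2.25.
f(-0.25) = -5.125, f(0.25) = -5.125, f(0.75) = -6.125, f(1.25) = -8.125, f(1.75) = -11.125, f(2.25) = -15.125.
Sum = Δx · [f(-0.25) + f(0.25) + f(0.75) + ...].
Sum = -25.375.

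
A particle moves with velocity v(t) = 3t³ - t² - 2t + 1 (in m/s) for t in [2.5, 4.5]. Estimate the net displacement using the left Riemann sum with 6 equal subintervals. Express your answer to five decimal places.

Δt = (4.5 − 2.5)/6 = 1/3.
Left endpoints: 2.5, 17/6, 19/6, 3.5, 23/6, 25/6.
v(2.5) = 36.625, v(17/6) = 1333/24, v(19/6) = 5753/72, v(3.5) = 110.375, v(23/6) = 147.625, v(25/6) = 13847/72.
Sum = Δt · [v(2.5) + v(17/6) + v(19/6) + ...].
Sum ≈ 207.46296.

207.46296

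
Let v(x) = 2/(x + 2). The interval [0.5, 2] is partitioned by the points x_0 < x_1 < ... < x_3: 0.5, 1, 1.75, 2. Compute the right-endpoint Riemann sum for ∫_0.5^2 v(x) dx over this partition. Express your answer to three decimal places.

0.858

Subinterval widths: 0.5, 0.75, 0.25.
Right endpoints: 1, 1.75, 2.
v(1) = 2/3, v(1.75) = 8/15, v(2) = 0.5.
Sum = Σ Δx_i · v(x_i).
Sum ≈ 0.858.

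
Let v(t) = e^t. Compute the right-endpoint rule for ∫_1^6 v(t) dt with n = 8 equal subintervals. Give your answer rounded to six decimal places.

538.892369

Δt = (6 − 1)/8 = 0.625.
Right endpoints: 1.625, 2.25, 2.875, 3.5, 4.125, 4.75, 5.375, 6.
v(1.625) ≈ 5.078419, v(2.25) ≈ 9.487736, v(2.875) ≈ 17.725424, v(3.5) ≈ 33.115452, v(4.125) ≈ 61.867809, v(4.75) ≈ 115.584285, v(5.375) ≈ 215.939872, v(6) ≈ 403.428793.
Sum = Δt · [v(1.625) + v(2.25) + v(2.875) + ...].
Sum ≈ 538.892369.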